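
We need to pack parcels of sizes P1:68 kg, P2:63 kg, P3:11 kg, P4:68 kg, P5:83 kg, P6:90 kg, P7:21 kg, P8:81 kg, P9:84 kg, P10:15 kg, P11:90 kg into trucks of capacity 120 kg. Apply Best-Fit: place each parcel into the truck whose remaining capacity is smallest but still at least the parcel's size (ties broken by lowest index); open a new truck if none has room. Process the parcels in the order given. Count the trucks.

8

truck 1: place P1 (68 kg), 52 kg left
truck 2: place P2 (63 kg), 57 kg left
truck 1: place P3 (11 kg), 41 kg left
truck 3: place P4 (68 kg), 52 kg left
truck 4: place P5 (83 kg), 37 kg left
truck 5: place P6 (90 kg), 30 kg left
truck 5: place P7 (21 kg), 9 kg left
truck 6: place P8 (81 kg), 39 kg left
truck 7: place P9 (84 kg), 36 kg left
truck 7: place P10 (15 kg), 21 kg left
truck 8: place P11 (90 kg), 30 kg left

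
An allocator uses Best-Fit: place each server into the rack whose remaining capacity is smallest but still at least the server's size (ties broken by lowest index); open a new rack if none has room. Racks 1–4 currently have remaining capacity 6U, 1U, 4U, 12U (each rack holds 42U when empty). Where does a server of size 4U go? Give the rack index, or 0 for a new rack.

3

Racks with room: rack 1 (6U), rack 3 (4U), rack 4 (12U).
Tightest fit is rack 3 with 4U free.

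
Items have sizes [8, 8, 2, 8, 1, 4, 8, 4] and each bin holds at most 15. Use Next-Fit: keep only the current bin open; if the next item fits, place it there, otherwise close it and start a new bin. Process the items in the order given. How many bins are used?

4

8 → bin 1 (remaining 7)
8 → bin 2 (remaining 7)
2 → bin 2 (remaining 5)
8 → bin 3 (remaining 7)
1 → bin 3 (remaining 6)
4 → bin 3 (remaining 2)
8 → bin 4 (remaining 7)
4 → bin 4 (remaining 3)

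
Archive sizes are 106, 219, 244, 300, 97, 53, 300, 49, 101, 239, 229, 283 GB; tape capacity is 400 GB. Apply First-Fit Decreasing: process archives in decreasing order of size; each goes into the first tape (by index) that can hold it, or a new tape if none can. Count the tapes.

7

Sorted descending: 300, 300, 283, 244, 239, 229, 219, 106, 101, 97, 53, 49.
300 GB → tape 1 (remaining 100 GB)
300 GB → tape 2 (remaining 100 GB)
283 GB → tape 3 (remaining 117 GB)
244 GB → tape 4 (remaining 156 GB)
239 GB → tape 5 (remaining 161 GB)
229 GB → tape 6 (remaining 171 GB)
219 GB → tape 7 (remaining 181 GB)
106 GB → tape 3 (remaining 11 GB)
101 GB → tape 4 (remaining 55 GB)
97 GB → tape 1 (remaining 3 GB)
53 GB → tape 2 (remaining 47 GB)
49 GB → tape 4 (remaining 6 GB)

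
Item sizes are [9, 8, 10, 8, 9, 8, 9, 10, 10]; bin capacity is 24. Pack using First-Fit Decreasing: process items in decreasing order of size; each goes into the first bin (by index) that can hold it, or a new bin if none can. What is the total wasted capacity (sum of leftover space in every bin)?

Sorted descending: 10, 10, 10, 9, 9, 9, 8, 8, 8.
Put 10 in bin 1; 14 remain.
Put 10 in bin 1; 4 remain.
Put 10 in bin 2; 14 remain.
Put 9 in bin 2; 5 remain.
Put 9 in bin 3; 15 remain.
Put 9 in bin 3; 6 remain.
Put 8 in bin 4; 16 remain.
Put 8 in bin 4; 8 remain.
Put 8 in bin 4; 0 remain.
4 bins × 24 = 96; used 81; unused 15.

15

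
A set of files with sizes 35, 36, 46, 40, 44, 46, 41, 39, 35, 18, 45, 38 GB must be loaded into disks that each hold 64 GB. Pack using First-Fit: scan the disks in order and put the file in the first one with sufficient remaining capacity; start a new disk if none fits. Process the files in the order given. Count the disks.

disk 1: place 35 GB, 29 GB left
disk 2: place 36 GB, 28 GB left
disk 3: place 46 GB, 18 GB left
disk 4: place 40 GB, 24 GB left
disk 5: place 44 GB, 20 GB left
disk 6: place 46 GB, 18 GB left
disk 7: place 41 GB, 23 GB left
disk 8: place 39 GB, 25 GB left
disk 9: place 35 GB, 29 GB left
disk 1: place 18 GB, 11 GB left
disk 10: place 45 GB, 19 GB left
disk 11: place 38 GB, 26 GB left
Final disks: [35,18] [36] [46] [40] [44] [46] [41] [39] [35] [45] [38].

11 disks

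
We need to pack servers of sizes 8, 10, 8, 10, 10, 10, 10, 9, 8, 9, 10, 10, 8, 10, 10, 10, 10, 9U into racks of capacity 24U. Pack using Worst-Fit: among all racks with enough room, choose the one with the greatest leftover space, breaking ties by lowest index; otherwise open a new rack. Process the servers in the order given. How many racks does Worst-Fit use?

9 racks

8U → rack 1 (remaining 16U)
10U → rack 1 (remaining 6U)
8U → rack 2 (remaining 16U)
10U → rack 2 (remaining 6U)
10U → rack 3 (remaining 14U)
10U → rack 3 (remaining 4U)
10U → rack 4 (remaining 14U)
9U → rack 4 (remaining 5U)
8U → rack 5 (remaining 16U)
9U → rack 5 (remaining 7U)
10U → rack 6 (remaining 14U)
10U → rack 6 (remaining 4U)
8U → rack 7 (remaining 16U)
10U → rack 7 (remaining 6U)
10U → rack 8 (remaining 14U)
10U → rack 8 (remaining 4U)
10U → rack 9 (remaining 14U)
9U → rack 9 (remaining 5U)
Final racks: [8,10] [8,10] [10,10] [10,9] [8,9] [10,10] [8,10] [10,10] [10,9].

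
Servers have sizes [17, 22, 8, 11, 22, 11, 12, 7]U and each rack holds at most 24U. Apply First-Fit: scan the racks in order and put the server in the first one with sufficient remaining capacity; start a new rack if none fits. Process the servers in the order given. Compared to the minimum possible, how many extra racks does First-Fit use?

0

First-Fit: [17,7] [22] [8,11] [22] [11,12] → 5 racks.
Total size 110U; any packing needs at least ⌈110/24⌉ = 5 racks.
So 5 is already optimal.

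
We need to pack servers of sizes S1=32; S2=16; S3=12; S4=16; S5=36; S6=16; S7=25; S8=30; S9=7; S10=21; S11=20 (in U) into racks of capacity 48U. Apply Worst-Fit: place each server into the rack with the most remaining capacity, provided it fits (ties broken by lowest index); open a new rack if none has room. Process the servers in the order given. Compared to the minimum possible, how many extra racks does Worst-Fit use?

1

Worst-Fit: [32,16] [12,16,16] [36] [25,7] [30] [21,20] → 6 racks.
Total size 231U; any packing needs at least ⌈231/48⌉ = 5 racks.
An optimal packing achieves that bound: [36,12] [32,16] [30,16] [25,21] [20,16,7] → 5 racks.
Excess: 6 − 5 = 1.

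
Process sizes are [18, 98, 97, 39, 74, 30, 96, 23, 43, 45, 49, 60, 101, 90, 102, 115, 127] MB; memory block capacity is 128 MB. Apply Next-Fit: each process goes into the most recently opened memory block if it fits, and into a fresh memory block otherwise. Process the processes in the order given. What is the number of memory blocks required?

memory block 1: place 18 MB, 110 MB left
memory block 1: place 98 MB, 12 MB left
memory block 2: place 97 MB, 31 MB left
memory block 3: place 39 MB, 89 MB left
memory block 3: place 74 MB, 15 MB left
memory block 4: place 30 MB, 98 MB left
memory block 4: place 96 MB, 2 MB left
memory block 5: place 23 MB, 105 MB left
memory block 5: place 43 MB, 62 MB left
memory block 5: place 45 MB, 17 MB left
memory block 6: place 49 MB, 79 MB left
memory block 6: place 60 MB, 19 MB left
memory block 7: place 101 MB, 27 MB left
memory block 8: place 90 MB, 38 MB left
memory block 9: place 102 MB, 26 MB left
memory block 10: place 115 MB, 13 MB left
memory block 11: place 127 MB, 1 MB left

11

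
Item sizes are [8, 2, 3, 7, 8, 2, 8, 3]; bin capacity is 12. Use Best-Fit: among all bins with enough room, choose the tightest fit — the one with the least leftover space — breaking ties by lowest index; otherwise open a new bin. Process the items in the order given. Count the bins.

4 bins

bin 1: place 8, 4 left
bin 1: place 2, 2 left
bin 2: place 3, 9 left
bin 2: place 7, 2 left
bin 3: place 8, 4 left
bin 1: place 2, 0 left
bin 4: place 8, 4 left
bin 3: place 3, 1 left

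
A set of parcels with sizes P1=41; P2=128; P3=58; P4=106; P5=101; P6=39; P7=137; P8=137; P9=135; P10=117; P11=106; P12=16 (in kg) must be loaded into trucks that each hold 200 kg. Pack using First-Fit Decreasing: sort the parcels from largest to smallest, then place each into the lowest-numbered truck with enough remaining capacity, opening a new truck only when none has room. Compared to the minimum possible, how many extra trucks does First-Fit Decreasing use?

First-Fit Decreasing: [137,58] [137,41,16] [135,39] [128] [117] [106] [106] [101] → 8 trucks.
8 parcels exceed 100 kg (half the capacity), and no two of those can share a truck, so at least 8 trucks are needed.
So 8 is already optimal.

0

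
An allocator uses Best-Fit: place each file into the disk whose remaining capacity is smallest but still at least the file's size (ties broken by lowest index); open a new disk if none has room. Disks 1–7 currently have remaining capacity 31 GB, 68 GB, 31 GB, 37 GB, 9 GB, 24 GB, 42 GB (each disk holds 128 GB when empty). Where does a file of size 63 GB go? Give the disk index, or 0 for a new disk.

2

Disks with room: disk 2 (68 GB).
Tightest fit is disk 2 with 68 GB free.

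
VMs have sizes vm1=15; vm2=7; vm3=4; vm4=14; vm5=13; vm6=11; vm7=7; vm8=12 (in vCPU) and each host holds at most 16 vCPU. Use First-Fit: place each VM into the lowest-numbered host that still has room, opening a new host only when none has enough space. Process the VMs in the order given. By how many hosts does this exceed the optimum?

First-Fit: [15] [7,4] [14] [13] [11] [7] [12] → 7 hosts.
Total size 83 vCPU; any packing needs at least ⌈83/16⌉ = 6 hosts.
An optimal packing achieves that bound: [15] [14] [13] [12,4] [11] [7,7] → 6 hosts.
Excess: 7 − 6 = 1.

1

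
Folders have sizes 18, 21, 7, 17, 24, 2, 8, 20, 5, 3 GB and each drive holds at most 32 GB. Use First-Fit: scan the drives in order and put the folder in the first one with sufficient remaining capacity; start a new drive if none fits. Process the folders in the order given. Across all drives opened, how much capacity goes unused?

Put 18 GB in drive 1; 14 GB remain.
Put 21 GB in drive 2; 11 GB remain.
Put 7 GB in drive 1; 7 GB remain.
Put 17 GB in drive 3; 15 GB remain.
Put 24 GB in drive 4; 8 GB remain.
Put 2 GB in drive 1; 5 GB remain.
Put 8 GB in drive 2; 3 GB remain.
Put 20 GB in drive 5; 12 GB remain.
Put 5 GB in drive 1; 0 GB remain.
Put 3 GB in drive 2; 0 GB remain.
5 drives × 32 GB = 160 GB; used 125 GB; unused 35 GB.

35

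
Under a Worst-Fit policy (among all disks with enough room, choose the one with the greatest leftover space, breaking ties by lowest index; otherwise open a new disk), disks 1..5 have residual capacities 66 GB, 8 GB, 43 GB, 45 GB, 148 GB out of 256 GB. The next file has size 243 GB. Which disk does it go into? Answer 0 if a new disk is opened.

No disk has ≥ 243 GB free, so a new disk is opened.

0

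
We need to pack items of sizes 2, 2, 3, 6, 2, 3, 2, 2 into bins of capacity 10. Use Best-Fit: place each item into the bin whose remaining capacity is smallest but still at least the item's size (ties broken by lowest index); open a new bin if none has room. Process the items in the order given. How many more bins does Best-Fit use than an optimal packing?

Best-Fit: [2,2,3,2] [6,3] [2,2] → 3 bins.
Total size 22; any packing needs at least ⌈22/10⌉ = 3 bins.
So 3 is already optimal.

0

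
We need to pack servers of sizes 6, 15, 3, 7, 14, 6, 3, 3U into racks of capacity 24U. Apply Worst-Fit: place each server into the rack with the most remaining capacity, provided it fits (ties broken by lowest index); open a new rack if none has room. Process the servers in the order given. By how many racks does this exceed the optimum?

0

Worst-Fit: [6,15,3] [7,14] [6,3,3] → 3 racks.
Total size 57U; any packing needs at least ⌈57/24⌉ = 3 racks.
So 3 is already optimal.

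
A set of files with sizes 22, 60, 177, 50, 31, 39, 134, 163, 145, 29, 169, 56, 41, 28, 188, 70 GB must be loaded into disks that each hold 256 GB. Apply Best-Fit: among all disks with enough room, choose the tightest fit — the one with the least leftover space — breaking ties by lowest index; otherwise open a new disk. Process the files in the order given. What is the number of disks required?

Put 22 GB in disk 1; 234 GB remain.
Put 60 GB in disk 1; 174 GB remain.
Put 177 GB in disk 2; 79 GB remain.
Put 50 GB in disk 2; 29 GB remain.
Put 31 GB in disk 1; 143 GB remain.
Put 39 GB in disk 1; 104 GB remain.
Put 134 GB in disk 3; 122 GB remain.
Put 163 GB in disk 4; 93 GB remain.
Put 145 GB in disk 5; 111 GB remain.
Put 29 GB in disk 2; 0 GB remain.
Put 169 GB in disk 6; 87 GB remain.
Put 56 GB in disk 6; 31 GB remain.
Put 41 GB in disk 4; 52 GB remain.
Put 28 GB in disk 6; 3 GB remain.
Put 188 GB in disk 7; 68 GB remain.
Put 70 GB in disk 1; 34 GB remain.

7 disks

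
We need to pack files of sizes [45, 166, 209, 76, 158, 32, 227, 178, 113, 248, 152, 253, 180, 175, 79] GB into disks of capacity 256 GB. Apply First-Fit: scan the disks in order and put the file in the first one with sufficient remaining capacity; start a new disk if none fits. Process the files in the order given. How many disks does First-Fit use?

11

disk 1: place 45 GB, 211 GB left
disk 1: place 166 GB, 45 GB left
disk 2: place 209 GB, 47 GB left
disk 3: place 76 GB, 180 GB left
disk 3: place 158 GB, 22 GB left
disk 1: place 32 GB, 13 GB left
disk 4: place 227 GB, 29 GB left
disk 5: place 178 GB, 78 GB left
disk 6: place 113 GB, 143 GB left
disk 7: place 248 GB, 8 GB left
disk 8: place 152 GB, 104 GB left
disk 9: place 253 GB, 3 GB left
disk 10: place 180 GB, 76 GB left
disk 11: place 175 GB, 81 GB left
disk 6: place 79 GB, 64 GB left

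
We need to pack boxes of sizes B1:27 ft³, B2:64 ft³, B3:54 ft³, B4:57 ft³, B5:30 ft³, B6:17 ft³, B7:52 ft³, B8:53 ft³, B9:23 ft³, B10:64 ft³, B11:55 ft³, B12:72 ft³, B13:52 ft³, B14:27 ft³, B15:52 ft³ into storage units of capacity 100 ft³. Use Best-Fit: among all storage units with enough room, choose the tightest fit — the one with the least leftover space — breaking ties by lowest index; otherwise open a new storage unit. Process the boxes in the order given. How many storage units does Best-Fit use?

storage unit 1: place B1 (27 ft³), 73 ft³ left
storage unit 1: place B2 (64 ft³), 9 ft³ left
storage unit 2: place B3 (54 ft³), 46 ft³ left
storage unit 3: place B4 (57 ft³), 43 ft³ left
storage unit 3: place B5 (30 ft³), 13 ft³ left
storage unit 2: place B6 (17 ft³), 29 ft³ left
storage unit 4: place B7 (52 ft³), 48 ft³ left
storage unit 5: place B8 (53 ft³), 47 ft³ left
storage unit 2: place B9 (23 ft³), 6 ft³ left
storage unit 6: place B10 (64 ft³), 36 ft³ left
storage unit 7: place B11 (55 ft³), 45 ft³ left
storage unit 8: place B12 (72 ft³), 28 ft³ left
storage unit 9: place B13 (52 ft³), 48 ft³ left
storage unit 8: place B14 (27 ft³), 1 ft³ left
storage unit 10: place B15 (52 ft³), 48 ft³ left
Final storage units: [27,64] [54,17,23] [57,30] [52] [53] [64] [55] [72,27] [52] [52].

10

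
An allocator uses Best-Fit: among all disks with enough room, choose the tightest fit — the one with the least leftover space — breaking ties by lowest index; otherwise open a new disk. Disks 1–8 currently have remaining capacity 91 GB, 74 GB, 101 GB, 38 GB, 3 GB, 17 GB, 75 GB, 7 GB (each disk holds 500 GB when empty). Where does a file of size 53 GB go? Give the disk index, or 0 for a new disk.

2

Disks with room: disk 1 (91 GB), disk 2 (74 GB), disk 3 (101 GB), disk 7 (75 GB).
Tightest fit is disk 2 with 74 GB free.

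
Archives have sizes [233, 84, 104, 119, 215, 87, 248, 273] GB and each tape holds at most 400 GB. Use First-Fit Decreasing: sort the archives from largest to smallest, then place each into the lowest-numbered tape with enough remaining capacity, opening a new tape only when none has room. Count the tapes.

Sorted descending: 273, 248, 233, 215, 119, 104, 87, 84.
Put 273 GB in tape 1; 127 GB remain.
Put 248 GB in tape 2; 152 GB remain.
Put 233 GB in tape 3; 167 GB remain.
Put 215 GB in tape 4; 185 GB remain.
Put 119 GB in tape 1; 8 GB remain.
Put 104 GB in tape 2; 48 GB remain.
Put 87 GB in tape 3; 80 GB remain.
Put 84 GB in tape 4; 101 GB remain.
Final tapes: [273,119] [248,104] [233,87] [215,84].

4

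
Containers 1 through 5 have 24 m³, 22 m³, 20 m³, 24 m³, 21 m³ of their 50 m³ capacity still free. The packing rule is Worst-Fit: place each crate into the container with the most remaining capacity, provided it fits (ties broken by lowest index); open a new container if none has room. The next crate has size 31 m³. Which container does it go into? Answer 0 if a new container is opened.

No container has ≥ 31 m³ free, so a new container is opened.

0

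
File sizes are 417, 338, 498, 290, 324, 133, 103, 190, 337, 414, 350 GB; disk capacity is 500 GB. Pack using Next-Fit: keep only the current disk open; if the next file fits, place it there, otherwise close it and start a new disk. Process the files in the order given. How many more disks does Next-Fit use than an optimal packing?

Next-Fit: [417] [338] [498] [290] [324,133] [103,190] [337] [414] [350] → 9 disks.
8 files exceed 250 GB (half the capacity), and no two of those can share a disk, so at least 8 disks are needed.
An optimal packing achieves that bound: [498] [417] [414] [350,133] [338,103] [337] [324] [290,190] → 8 disks.
Excess: 9 − 8 = 1.

1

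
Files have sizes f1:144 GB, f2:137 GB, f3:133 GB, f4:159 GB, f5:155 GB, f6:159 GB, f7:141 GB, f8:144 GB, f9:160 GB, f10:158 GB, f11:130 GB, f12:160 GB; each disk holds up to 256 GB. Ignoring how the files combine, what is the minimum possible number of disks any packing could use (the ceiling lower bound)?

7

Total size = 144 + 137 + 133 + 159 + 155 + 159 + 141 + 144 + 160 + 158 + 130 + 160 = 1780 GB.
⌈1780 / 256⌉ = 7.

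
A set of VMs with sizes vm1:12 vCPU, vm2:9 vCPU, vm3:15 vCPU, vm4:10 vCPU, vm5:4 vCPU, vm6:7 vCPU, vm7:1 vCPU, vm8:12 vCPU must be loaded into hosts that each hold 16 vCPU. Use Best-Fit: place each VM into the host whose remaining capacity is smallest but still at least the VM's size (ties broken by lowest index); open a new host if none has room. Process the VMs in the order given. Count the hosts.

Put vm1 (12 vCPU) in host 1; 4 vCPU remain.
Put vm2 (9 vCPU) in host 2; 7 vCPU remain.
Put vm3 (15 vCPU) in host 3; 1 vCPU remain.
Put vm4 (10 vCPU) in host 4; 6 vCPU remain.
Put vm5 (4 vCPU) in host 1; 0 vCPU remain.
Put vm6 (7 vCPU) in host 2; 0 vCPU remain.
Put vm7 (1 vCPU) in host 3; 0 vCPU remain.
Put vm8 (12 vCPU) in host 5; 4 vCPU remain.

5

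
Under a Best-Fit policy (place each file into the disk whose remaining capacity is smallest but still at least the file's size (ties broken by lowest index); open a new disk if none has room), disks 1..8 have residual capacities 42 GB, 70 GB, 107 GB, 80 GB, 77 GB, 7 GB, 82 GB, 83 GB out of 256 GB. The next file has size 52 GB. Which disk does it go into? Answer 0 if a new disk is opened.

2

Disks with room: disk 2 (70 GB), disk 3 (107 GB), disk 4 (80 GB), disk 5 (77 GB), disk 7 (82 GB), disk 8 (83 GB).
Tightest fit is disk 2 with 70 GB free.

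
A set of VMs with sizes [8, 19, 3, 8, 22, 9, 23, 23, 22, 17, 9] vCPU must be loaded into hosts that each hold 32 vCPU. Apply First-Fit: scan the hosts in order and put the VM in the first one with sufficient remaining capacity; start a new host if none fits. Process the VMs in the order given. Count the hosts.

8 vCPU → host 1 (remaining 24 vCPU)
19 vCPU → host 1 (remaining 5 vCPU)
3 vCPU → host 1 (remaining 2 vCPU)
8 vCPU → host 2 (remaining 24 vCPU)
22 vCPU → host 2 (remaining 2 vCPU)
9 vCPU → host 3 (remaining 23 vCPU)
23 vCPU → host 3 (remaining 0 vCPU)
23 vCPU → host 4 (remaining 9 vCPU)
22 vCPU → host 5 (remaining 10 vCPU)
17 vCPU → host 6 (remaining 15 vCPU)
9 vCPU → host 4 (remaining 0 vCPU)

6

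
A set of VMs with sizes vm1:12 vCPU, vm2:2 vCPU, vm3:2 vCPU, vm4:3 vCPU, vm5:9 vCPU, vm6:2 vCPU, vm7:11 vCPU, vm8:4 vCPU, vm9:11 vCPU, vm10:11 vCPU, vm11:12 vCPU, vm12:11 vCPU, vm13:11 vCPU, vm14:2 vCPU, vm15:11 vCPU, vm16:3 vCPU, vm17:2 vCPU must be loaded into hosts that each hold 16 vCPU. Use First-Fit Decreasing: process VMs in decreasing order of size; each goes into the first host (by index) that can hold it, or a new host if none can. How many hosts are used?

Sorted descending: 12, 12, 11, 11, 11, 11, 11, 11, 9, 4, 3, 3, 2, 2, 2, 2, 2.
12 vCPU → host 1 (remaining 4 vCPU)
12 vCPU → host 2 (remaining 4 vCPU)
11 vCPU → host 3 (remaining 5 vCPU)
11 vCPU → host 4 (remaining 5 vCPU)
11 vCPU → host 5 (remaining 5 vCPU)
11 vCPU → host 6 (remaining 5 vCPU)
11 vCPU → host 7 (remaining 5 vCPU)
11 vCPU → host 8 (remaining 5 vCPU)
9 vCPU → host 9 (remaining 7 vCPU)
4 vCPU → host 1 (remaining 0 vCPU)
3 vCPU → host 2 (remaining 1 vCPU)
3 vCPU → host 3 (remaining 2 vCPU)
2 vCPU → host 3 (remaining 0 vCPU)
2 vCPU → host 4 (remaining 3 vCPU)
2 vCPU → host 4 (remaining 1 vCPU)
2 vCPU → host 5 (remaining 3 vCPU)
2 vCPU → host 5 (remaining 1 vCPU)
Final hosts: [12,4] [12,3] [11,3,2] [11,2,2] [11,2,2] [11] [11] [11] [9].

9 hosts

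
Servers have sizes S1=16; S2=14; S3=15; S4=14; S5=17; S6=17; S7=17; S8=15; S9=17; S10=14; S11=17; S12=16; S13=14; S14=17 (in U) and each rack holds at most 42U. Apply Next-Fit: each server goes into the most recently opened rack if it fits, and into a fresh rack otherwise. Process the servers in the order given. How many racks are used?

S1 (16U) → rack 1 (remaining 26U)
S2 (14U) → rack 1 (remaining 12U)
S3 (15U) → rack 2 (remaining 27U)
S4 (14U) → rack 2 (remaining 13U)
S5 (17U) → rack 3 (remaining 25U)
S6 (17U) → rack 3 (remaining 8U)
S7 (17U) → rack 4 (remaining 25U)
S8 (15U) → rack 4 (remaining 10U)
S9 (17U) → rack 5 (remaining 25U)
S10 (14U) → rack 5 (remaining 11U)
S11 (17U) → rack 6 (remaining 25U)
S12 (16U) → rack 6 (remaining 9U)
S13 (14U) → rack 7 (remaining 28U)
S14 (17U) → rack 7 (remaining 11U)

7 racks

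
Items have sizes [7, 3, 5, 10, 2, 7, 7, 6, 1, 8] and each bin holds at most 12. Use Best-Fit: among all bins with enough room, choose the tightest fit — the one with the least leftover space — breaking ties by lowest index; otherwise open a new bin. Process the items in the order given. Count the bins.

6 bins

bin 1: place 7, 5 left
bin 1: place 3, 2 left
bin 2: place 5, 7 left
bin 3: place 10, 2 left
bin 1: place 2, 0 left
bin 2: place 7, 0 left
bin 4: place 7, 5 left
bin 5: place 6, 6 left
bin 3: place 1, 1 left
bin 6: place 8, 4 left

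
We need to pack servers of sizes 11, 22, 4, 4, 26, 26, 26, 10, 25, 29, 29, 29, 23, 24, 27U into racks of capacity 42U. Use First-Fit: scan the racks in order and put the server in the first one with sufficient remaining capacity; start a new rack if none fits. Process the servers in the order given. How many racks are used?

11 racks

11U → rack 1 (remaining 31U)
22U → rack 1 (remaining 9U)
4U → rack 1 (remaining 5U)
4U → rack 1 (remaining 1U)
26U → rack 2 (remaining 16U)
26U → rack 3 (remaining 16U)
26U → rack 4 (remaining 16U)
10U → rack 2 (remaining 6U)
25U → rack 5 (remaining 17U)
29U → rack 6 (remaining 13U)
29U → rack 7 (remaining 13U)
29U → rack 8 (remaining 13U)
23U → rack 9 (remaining 19U)
24U → rack 10 (remaining 18U)
27U → rack 11 (remaining 15U)
Final racks: [11,22,4,4] [26,10] [26] [26] [25] [29] [29] [29] [23] [24] [27].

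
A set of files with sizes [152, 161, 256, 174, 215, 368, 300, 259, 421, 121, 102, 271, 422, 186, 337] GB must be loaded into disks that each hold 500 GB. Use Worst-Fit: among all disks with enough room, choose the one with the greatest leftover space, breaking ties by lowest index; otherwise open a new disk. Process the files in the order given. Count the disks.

9

disk 1: place 152 GB, 348 GB left
disk 1: place 161 GB, 187 GB left
disk 2: place 256 GB, 244 GB left
disk 2: place 174 GB, 70 GB left
disk 3: place 215 GB, 285 GB left
disk 4: place 368 GB, 132 GB left
disk 5: place 300 GB, 200 GB left
disk 3: place 259 GB, 26 GB left
disk 6: place 421 GB, 79 GB left
disk 5: place 121 GB, 79 GB left
disk 1: place 102 GB, 85 GB left
disk 7: place 271 GB, 229 GB left
disk 8: place 422 GB, 78 GB left
disk 7: place 186 GB, 43 GB left
disk 9: place 337 GB, 163 GB left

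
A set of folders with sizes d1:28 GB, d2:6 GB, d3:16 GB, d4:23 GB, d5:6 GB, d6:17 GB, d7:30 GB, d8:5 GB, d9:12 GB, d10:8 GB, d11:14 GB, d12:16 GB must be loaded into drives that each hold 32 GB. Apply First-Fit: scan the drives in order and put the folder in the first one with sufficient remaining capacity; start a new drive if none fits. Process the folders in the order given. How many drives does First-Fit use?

7 drives

drive 1: place d1 (28 GB), 4 GB left
drive 2: place d2 (6 GB), 26 GB left
drive 2: place d3 (16 GB), 10 GB left
drive 3: place d4 (23 GB), 9 GB left
drive 2: place d5 (6 GB), 4 GB left
drive 4: place d6 (17 GB), 15 GB left
drive 5: place d7 (30 GB), 2 GB left
drive 3: place d8 (5 GB), 4 GB left
drive 4: place d9 (12 GB), 3 GB left
drive 6: place d10 (8 GB), 24 GB left
drive 6: place d11 (14 GB), 10 GB left
drive 7: place d12 (16 GB), 16 GB left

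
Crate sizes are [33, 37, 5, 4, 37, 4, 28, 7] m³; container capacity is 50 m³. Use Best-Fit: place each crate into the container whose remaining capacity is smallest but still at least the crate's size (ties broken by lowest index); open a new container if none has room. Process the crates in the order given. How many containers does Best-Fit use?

4 containers

33 m³ → container 1 (remaining 17 m³)
37 m³ → container 2 (remaining 13 m³)
5 m³ → container 2 (remaining 8 m³)
4 m³ → container 2 (remaining 4 m³)
37 m³ → container 3 (remaining 13 m³)
4 m³ → container 2 (remaining 0 m³)
28 m³ → container 4 (remaining 22 m³)
7 m³ → container 3 (remaining 6 m³)
Final containers: [33] [37,5,4,4] [37,7] [28].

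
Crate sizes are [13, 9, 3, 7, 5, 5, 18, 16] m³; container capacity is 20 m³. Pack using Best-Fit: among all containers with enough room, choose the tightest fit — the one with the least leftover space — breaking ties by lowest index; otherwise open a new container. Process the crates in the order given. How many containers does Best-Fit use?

5 containers

13 m³ → container 1 (remaining 7 m³)
9 m³ → container 2 (remaining 11 m³)
3 m³ → container 1 (remaining 4 m³)
7 m³ → container 2 (remaining 4 m³)
5 m³ → container 3 (remaining 15 m³)
5 m³ → container 3 (remaining 10 m³)
18 m³ → container 4 (remaining 2 m³)
16 m³ → container 5 (remaining 4 m³)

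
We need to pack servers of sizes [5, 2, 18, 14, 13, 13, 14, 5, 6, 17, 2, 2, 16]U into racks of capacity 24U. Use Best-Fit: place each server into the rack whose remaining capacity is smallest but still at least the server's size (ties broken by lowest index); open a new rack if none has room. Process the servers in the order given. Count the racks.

5U → rack 1 (remaining 19U)
2U → rack 1 (remaining 17U)
18U → rack 2 (remaining 6U)
14U → rack 1 (remaining 3U)
13U → rack 3 (remaining 11U)
13U → rack 4 (remaining 11U)
14U → rack 5 (remaining 10U)
5U → rack 2 (remaining 1U)
6U → rack 5 (remaining 4U)
17U → rack 6 (remaining 7U)
2U → rack 1 (remaining 1U)
2U → rack 5 (remaining 2U)
16U → rack 7 (remaining 8U)

7 racks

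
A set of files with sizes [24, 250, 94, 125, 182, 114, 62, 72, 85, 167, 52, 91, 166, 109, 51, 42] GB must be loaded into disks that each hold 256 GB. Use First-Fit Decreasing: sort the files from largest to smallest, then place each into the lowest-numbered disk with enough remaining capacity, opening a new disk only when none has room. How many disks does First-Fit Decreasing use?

Sorted descending: 250, 182, 167, 166, 125, 114, 109, 94, 91, 85, 72, 62, 52, 51, 42, 24.
Put 250 GB in disk 1; 6 GB remain.
Put 182 GB in disk 2; 74 GB remain.
Put 167 GB in disk 3; 89 GB remain.
Put 166 GB in disk 4; 90 GB remain.
Put 125 GB in disk 5; 131 GB remain.
Put 114 GB in disk 5; 17 GB remain.
Put 109 GB in disk 6; 147 GB remain.
Put 94 GB in disk 6; 53 GB remain.
Put 91 GB in disk 7; 165 GB remain.
Put 85 GB in disk 3; 4 GB remain.
Put 72 GB in disk 2; 2 GB remain.
Put 62 GB in disk 4; 28 GB remain.
Put 52 GB in disk 6; 1 GB remain.
Put 51 GB in disk 7; 114 GB remain.
Put 42 GB in disk 7; 72 GB remain.
Put 24 GB in disk 4; 4 GB remain.

7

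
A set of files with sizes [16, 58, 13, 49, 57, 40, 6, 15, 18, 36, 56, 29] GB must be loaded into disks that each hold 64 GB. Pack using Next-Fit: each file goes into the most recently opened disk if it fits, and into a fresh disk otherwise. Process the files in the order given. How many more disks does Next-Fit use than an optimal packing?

Next-Fit: [16] [58] [13,49] [57] [40,6,15] [18,36] [56] [29] → 8 disks.
Total size 393 GB; any packing needs at least ⌈393/64⌉ = 7 disks.
An optimal packing achieves that bound: [58,6] [57] [56] [49,15] [40,18] [36,16] [29,13] → 7 disks.
Excess: 8 − 7 = 1.

1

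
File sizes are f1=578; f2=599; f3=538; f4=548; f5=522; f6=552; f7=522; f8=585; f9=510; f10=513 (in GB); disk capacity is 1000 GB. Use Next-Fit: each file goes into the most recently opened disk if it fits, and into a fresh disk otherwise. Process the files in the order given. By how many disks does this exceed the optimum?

Next-Fit: [578] [599] [538] [548] [522] [552] [522] [585] [510] [513] → 10 disks.
10 files exceed 500 GB (half the capacity), and no two of those can share a disk, so at least 10 disks are needed.
So 10 is already optimal.

0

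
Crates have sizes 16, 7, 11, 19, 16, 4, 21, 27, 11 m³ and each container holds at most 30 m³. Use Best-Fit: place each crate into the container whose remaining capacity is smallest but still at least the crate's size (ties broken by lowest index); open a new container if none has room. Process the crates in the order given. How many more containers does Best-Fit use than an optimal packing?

0

Best-Fit: [16,7,4] [11,19] [16,11] [21] [27] → 5 containers.
Total size 132 m³; any packing needs at least ⌈132/30⌉ = 5 containers.
So 5 is already optimal.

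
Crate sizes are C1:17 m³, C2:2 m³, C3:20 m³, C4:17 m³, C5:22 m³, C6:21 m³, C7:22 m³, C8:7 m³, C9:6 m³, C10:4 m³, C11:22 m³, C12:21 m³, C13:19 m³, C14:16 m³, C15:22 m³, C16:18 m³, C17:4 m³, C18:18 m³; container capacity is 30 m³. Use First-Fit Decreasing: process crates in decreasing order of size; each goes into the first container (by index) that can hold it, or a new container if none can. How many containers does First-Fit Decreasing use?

Sorted descending: 22, 22, 22, 22, 21, 21, 20, 19, 18, 18, 17, 17, 16, 7, 6, 4, 4, 2.
container 1: place 22 m³, 8 m³ left
container 2: place 22 m³, 8 m³ left
container 3: place 22 m³, 8 m³ left
container 4: place 22 m³, 8 m³ left
container 5: place 21 m³, 9 m³ left
container 6: place 21 m³, 9 m³ left
container 7: place 20 m³, 10 m³ left
container 8: place 19 m³, 11 m³ left
container 9: place 18 m³, 12 m³ left
container 10: place 18 m³, 12 m³ left
container 11: place 17 m³, 13 m³ left
container 12: place 17 m³, 13 m³ left
container 13: place 16 m³, 14 m³ left
container 1: place 7 m³, 1 m³ left
container 2: place 6 m³, 2 m³ left
container 3: place 4 m³, 4 m³ left
container 3: place 4 m³, 0 m³ left
container 2: place 2 m³, 0 m³ left

13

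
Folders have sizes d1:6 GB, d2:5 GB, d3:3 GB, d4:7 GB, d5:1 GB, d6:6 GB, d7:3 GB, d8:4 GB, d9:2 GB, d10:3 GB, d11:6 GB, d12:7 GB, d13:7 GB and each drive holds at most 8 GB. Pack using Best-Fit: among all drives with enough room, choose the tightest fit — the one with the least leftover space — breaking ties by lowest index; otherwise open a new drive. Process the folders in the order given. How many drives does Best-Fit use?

9

d1 (6 GB) → drive 1 (remaining 2 GB)
d2 (5 GB) → drive 2 (remaining 3 GB)
d3 (3 GB) → drive 2 (remaining 0 GB)
d4 (7 GB) → drive 3 (remaining 1 GB)
d5 (1 GB) → drive 3 (remaining 0 GB)
d6 (6 GB) → drive 4 (remaining 2 GB)
d7 (3 GB) → drive 5 (remaining 5 GB)
d8 (4 GB) → drive 5 (remaining 1 GB)
d9 (2 GB) → drive 1 (remaining 0 GB)
d10 (3 GB) → drive 6 (remaining 5 GB)
d11 (6 GB) → drive 7 (remaining 2 GB)
d12 (7 GB) → drive 8 (remaining 1 GB)
d13 (7 GB) → drive 9 (remaining 1 GB)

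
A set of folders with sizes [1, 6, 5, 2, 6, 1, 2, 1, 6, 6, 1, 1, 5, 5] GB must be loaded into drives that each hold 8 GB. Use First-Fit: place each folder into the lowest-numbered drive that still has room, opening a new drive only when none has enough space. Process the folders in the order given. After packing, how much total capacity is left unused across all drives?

1 GB → drive 1 (remaining 7 GB)
6 GB → drive 1 (remaining 1 GB)
5 GB → drive 2 (remaining 3 GB)
2 GB → drive 2 (remaining 1 GB)
6 GB → drive 3 (remaining 2 GB)
1 GB → drive 1 (remaining 0 GB)
2 GB → drive 3 (remaining 0 GB)
1 GB → drive 2 (remaining 0 GB)
6 GB → drive 4 (remaining 2 GB)
6 GB → drive 5 (remaining 2 GB)
1 GB → drive 4 (remaining 1 GB)
1 GB → drive 4 (remaining 0 GB)
5 GB → drive 6 (remaining 3 GB)
5 GB → drive 7 (remaining 3 GB)
7 drives × 8 GB = 56 GB; used 48 GB; unused 8 GB.

8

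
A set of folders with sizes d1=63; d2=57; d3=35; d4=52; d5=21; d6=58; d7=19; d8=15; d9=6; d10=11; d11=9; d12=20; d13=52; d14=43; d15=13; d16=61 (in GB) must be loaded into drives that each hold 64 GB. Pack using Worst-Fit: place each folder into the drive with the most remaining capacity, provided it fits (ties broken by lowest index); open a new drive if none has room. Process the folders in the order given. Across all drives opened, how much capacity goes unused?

105

Put d1 (63 GB) in drive 1; 1 GB remain.
Put d2 (57 GB) in drive 2; 7 GB remain.
Put d3 (35 GB) in drive 3; 29 GB remain.
Put d4 (52 GB) in drive 4; 12 GB remain.
Put d5 (21 GB) in drive 3; 8 GB remain.
Put d6 (58 GB) in drive 5; 6 GB remain.
Put d7 (19 GB) in drive 6; 45 GB remain.
Put d8 (15 GB) in drive 6; 30 GB remain.
Put d9 (6 GB) in drive 6; 24 GB remain.
Put d10 (11 GB) in drive 6; 13 GB remain.
Put d11 (9 GB) in drive 6; 4 GB remain.
Put d12 (20 GB) in drive 7; 44 GB remain.
Put d13 (52 GB) in drive 8; 12 GB remain.
Put d14 (43 GB) in drive 7; 1 GB remain.
Put d15 (13 GB) in drive 9; 51 GB remain.
Put d16 (61 GB) in drive 10; 3 GB remain.
10 drives × 64 GB = 640 GB; used 535 GB; unused 105 GB.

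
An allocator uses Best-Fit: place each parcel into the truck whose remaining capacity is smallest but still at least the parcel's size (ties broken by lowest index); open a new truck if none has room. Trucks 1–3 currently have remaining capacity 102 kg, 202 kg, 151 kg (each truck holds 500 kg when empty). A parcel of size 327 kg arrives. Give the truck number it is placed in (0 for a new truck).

No truck has ≥ 327 kg free, so a new truck is opened.

0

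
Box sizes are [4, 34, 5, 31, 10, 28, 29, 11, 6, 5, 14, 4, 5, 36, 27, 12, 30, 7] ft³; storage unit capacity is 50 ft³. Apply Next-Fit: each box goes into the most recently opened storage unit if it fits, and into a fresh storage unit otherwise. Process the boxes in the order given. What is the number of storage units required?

storage unit 1: place 4 ft³, 46 ft³ left
storage unit 1: place 34 ft³, 12 ft³ left
storage unit 1: place 5 ft³, 7 ft³ left
storage unit 2: place 31 ft³, 19 ft³ left
storage unit 2: place 10 ft³, 9 ft³ left
storage unit 3: place 28 ft³, 22 ft³ left
storage unit 4: place 29 ft³, 21 ft³ left
storage unit 4: place 11 ft³, 10 ft³ left
storage unit 4: place 6 ft³, 4 ft³ left
storage unit 5: place 5 ft³, 45 ft³ left
storage unit 5: place 14 ft³, 31 ft³ left
storage unit 5: place 4 ft³, 27 ft³ left
storage unit 5: place 5 ft³, 22 ft³ left
storage unit 6: place 36 ft³, 14 ft³ left
storage unit 7: place 27 ft³, 23 ft³ left
storage unit 7: place 12 ft³, 11 ft³ left
storage unit 8: place 30 ft³, 20 ft³ left
storage unit 8: place 7 ft³, 13 ft³ left
Final storage units: [4,34,5] [31,10] [28] [29,11,6] [5,14,4,5] [36] [27,12] [30,7].

8 storage units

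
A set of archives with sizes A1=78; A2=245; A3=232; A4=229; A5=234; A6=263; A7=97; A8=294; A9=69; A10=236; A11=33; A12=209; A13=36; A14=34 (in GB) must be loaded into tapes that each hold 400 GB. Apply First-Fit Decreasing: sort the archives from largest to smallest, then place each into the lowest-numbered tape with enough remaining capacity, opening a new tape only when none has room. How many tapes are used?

8 tapes

Sorted descending: 294, 263, 245, 236, 234, 232, 229, 209, 97, 78, 69, 36, 34, 33.
294 GB → tape 1 (remaining 106 GB)
263 GB → tape 2 (remaining 137 GB)
245 GB → tape 3 (remaining 155 GB)
236 GB → tape 4 (remaining 164 GB)
234 GB → tape 5 (remaining 166 GB)
232 GB → tape 6 (remaining 168 GB)
229 GB → tape 7 (remaining 171 GB)
209 GB → tape 8 (remaining 191 GB)
97 GB → tape 1 (remaining 9 GB)
78 GB → tape 2 (remaining 59 GB)
69 GB → tape 3 (remaining 86 GB)
36 GB → tape 2 (remaining 23 GB)
34 GB → tape 3 (remaining 52 GB)
33 GB → tape 3 (remaining 19 GB)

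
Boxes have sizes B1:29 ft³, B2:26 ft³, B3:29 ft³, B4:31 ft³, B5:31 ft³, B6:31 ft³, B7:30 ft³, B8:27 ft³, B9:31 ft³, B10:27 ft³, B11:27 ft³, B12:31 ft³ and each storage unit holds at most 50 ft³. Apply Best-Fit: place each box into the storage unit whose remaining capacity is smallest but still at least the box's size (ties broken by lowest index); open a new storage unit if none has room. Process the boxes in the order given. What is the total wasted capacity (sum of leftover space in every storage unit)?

storage unit 1: place B1 (29 ft³), 21 ft³ left
storage unit 2: place B2 (26 ft³), 24 ft³ left
storage unit 3: place B3 (29 ft³), 21 ft³ left
storage unit 4: place B4 (31 ft³), 19 ft³ left
storage unit 5: place B5 (31 ft³), 19 ft³ left
storage unit 6: place B6 (31 ft³), 19 ft³ left
storage unit 7: place B7 (30 ft³), 20 ft³ left
storage unit 8: place B8 (27 ft³), 23 ft³ left
storage unit 9: place B9 (31 ft³), 19 ft³ left
storage unit 10: place B10 (27 ft³), 23 ft³ left
storage unit 11: place B11 (27 ft³), 23 ft³ left
storage unit 12: place B12 (31 ft³), 19 ft³ left
12 storage units × 50 ft³ = 600 ft³; used 350 ft³; unused 250 ft³.

250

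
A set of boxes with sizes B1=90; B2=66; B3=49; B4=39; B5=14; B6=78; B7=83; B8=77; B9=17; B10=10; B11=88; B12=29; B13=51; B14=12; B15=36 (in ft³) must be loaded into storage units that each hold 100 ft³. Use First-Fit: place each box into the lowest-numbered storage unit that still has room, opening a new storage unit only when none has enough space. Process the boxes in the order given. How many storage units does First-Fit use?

storage unit 1: place B1 (90 ft³), 10 ft³ left
storage unit 2: place B2 (66 ft³), 34 ft³ left
storage unit 3: place B3 (49 ft³), 51 ft³ left
storage unit 3: place B4 (39 ft³), 12 ft³ left
storage unit 2: place B5 (14 ft³), 20 ft³ left
storage unit 4: place B6 (78 ft³), 22 ft³ left
storage unit 5: place B7 (83 ft³), 17 ft³ left
storage unit 6: place B8 (77 ft³), 23 ft³ left
storage unit 2: place B9 (17 ft³), 3 ft³ left
storage unit 1: place B10 (10 ft³), 0 ft³ left
storage unit 7: place B11 (88 ft³), 12 ft³ left
storage unit 8: place B12 (29 ft³), 71 ft³ left
storage unit 8: place B13 (51 ft³), 20 ft³ left
storage unit 3: place B14 (12 ft³), 0 ft³ left
storage unit 9: place B15 (36 ft³), 64 ft³ left
Final storage units: [90,10] [66,14,17] [49,39,12] [78] [83] [77] [88] [29,51] [36].

9 storage units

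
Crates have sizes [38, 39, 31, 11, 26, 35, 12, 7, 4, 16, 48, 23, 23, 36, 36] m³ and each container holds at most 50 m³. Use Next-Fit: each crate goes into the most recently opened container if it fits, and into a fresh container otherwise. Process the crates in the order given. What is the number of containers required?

38 m³ → container 1 (remaining 12 m³)
39 m³ → container 2 (remaining 11 m³)
31 m³ → container 3 (remaining 19 m³)
11 m³ → container 3 (remaining 8 m³)
26 m³ → container 4 (remaining 24 m³)
35 m³ → container 5 (remaining 15 m³)
12 m³ → container 5 (remaining 3 m³)
7 m³ → container 6 (remaining 43 m³)
4 m³ → container 6 (remaining 39 m³)
16 m³ → container 6 (remaining 23 m³)
48 m³ → container 7 (remaining 2 m³)
23 m³ → container 8 (remaining 27 m³)
23 m³ → container 8 (remaining 4 m³)
36 m³ → container 9 (remaining 14 m³)
36 m³ → container 10 (remaining 14 m³)
Final containers: [38] [39] [31,11] [26] [35,12] [7,4,16] [48] [23,23] [36] [36].

10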